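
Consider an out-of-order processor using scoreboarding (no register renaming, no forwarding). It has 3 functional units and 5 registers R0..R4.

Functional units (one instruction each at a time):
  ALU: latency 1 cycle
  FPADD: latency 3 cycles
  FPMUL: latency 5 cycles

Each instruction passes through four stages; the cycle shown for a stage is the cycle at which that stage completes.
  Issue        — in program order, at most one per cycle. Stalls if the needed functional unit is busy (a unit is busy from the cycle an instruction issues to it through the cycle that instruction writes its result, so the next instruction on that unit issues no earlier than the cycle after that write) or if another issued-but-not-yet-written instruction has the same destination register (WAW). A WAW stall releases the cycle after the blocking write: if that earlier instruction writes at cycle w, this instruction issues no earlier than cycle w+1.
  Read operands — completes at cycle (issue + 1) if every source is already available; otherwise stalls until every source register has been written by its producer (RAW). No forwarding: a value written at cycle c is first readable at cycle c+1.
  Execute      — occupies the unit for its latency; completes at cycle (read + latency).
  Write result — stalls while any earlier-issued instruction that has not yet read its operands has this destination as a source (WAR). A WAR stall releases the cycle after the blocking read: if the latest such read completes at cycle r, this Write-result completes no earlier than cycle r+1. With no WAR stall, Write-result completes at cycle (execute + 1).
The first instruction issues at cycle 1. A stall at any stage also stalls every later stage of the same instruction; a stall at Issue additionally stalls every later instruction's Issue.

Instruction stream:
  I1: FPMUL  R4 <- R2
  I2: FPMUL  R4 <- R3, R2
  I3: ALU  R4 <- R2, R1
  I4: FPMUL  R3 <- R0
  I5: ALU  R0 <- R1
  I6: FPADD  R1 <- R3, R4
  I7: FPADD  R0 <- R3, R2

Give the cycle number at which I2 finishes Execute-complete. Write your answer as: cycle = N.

cycle = 15

I1  is:1  ro:2  ex:7  wr:8
I2  is:9  ro:10  ex:15  wr:16  — struct: FPMUL busy until I1 writes@8
I3  is:17  ro:18  ex:19  wr:20  — WAW R4: wait I2 write@16
I4  is:18  ro:19  ex:24  wr:25
I5  is:21  ro:22  ex:23  wr:24  — struct: ALU busy until I3 writes@20
I6  is:22  ro:26  ex:29  wr:30  — RAW R3: wait I4 write@25
I7  is:31  ro:32  ex:35  wr:36  — struct: FPADD busy until I6 writes@30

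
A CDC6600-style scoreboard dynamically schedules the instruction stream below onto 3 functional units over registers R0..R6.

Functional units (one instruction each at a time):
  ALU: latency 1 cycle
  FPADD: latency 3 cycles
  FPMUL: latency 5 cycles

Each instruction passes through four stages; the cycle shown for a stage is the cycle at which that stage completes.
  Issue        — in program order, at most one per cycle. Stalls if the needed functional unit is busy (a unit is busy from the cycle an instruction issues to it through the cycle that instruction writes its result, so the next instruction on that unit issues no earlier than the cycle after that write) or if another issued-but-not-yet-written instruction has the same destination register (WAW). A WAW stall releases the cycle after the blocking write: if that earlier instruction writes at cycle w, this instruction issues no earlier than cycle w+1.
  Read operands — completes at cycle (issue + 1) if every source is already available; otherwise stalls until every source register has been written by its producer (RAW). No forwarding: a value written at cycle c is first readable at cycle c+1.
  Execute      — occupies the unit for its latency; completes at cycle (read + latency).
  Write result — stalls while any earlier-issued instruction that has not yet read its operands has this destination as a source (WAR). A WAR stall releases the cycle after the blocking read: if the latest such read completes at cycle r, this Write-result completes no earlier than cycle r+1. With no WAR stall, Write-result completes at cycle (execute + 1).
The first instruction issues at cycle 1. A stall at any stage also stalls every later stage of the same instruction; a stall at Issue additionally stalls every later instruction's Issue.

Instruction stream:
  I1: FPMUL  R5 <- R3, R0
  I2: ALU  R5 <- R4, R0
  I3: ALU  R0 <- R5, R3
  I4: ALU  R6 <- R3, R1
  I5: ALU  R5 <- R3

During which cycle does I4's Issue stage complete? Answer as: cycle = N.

  I1 | 1 | 2 | 7 | 8
  I2 | 9 | 10 | 11 | 12   WAW R5: wait I1 write@8
  I3 | 13 | 14 | 15 | 16   struct: ALU busy until I2 writes@12
  I4 | 17 | 18 | 19 | 20   struct: ALU busy until I3 writes@16
  I5 | 21 | 22 | 23 | 24   struct: ALU busy until I4 writes@20

cycle = 17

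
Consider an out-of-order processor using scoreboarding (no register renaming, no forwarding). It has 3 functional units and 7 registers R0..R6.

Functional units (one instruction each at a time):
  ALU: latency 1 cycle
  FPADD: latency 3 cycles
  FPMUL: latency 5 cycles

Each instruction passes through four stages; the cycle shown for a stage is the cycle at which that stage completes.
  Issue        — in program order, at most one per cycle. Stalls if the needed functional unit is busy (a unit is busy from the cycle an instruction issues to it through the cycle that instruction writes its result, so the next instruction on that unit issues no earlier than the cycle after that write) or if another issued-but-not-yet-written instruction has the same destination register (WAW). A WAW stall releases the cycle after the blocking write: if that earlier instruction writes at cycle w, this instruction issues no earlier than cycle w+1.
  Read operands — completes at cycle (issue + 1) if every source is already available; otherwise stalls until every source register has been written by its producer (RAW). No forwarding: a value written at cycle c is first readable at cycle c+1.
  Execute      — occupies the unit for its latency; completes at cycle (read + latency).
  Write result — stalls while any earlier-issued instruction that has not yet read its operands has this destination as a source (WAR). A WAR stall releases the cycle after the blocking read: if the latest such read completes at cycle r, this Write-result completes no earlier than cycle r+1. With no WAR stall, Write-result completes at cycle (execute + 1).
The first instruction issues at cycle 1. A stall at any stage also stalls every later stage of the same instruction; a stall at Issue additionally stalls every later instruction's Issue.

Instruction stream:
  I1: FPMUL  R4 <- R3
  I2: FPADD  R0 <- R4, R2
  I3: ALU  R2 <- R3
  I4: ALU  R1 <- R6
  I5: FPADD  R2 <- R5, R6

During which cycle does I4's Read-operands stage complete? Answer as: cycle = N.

I1: IS=1 RO=2 EX=7 WR=8
I2: IS=2 RO=9 EX=12 WR=13  [RAW R4: wait I1 write@8]
I3: IS=3 RO=4 EX=5 WR=10  [WAR R2: wait I2 read@9]
I4: IS=11 RO=12 EX=13 WR=14  [struct: ALU busy until I3 writes@10]
I5: IS=14 RO=15 EX=18 WR=19  [struct: FPADD busy until I2 writes@13]

cycle = 12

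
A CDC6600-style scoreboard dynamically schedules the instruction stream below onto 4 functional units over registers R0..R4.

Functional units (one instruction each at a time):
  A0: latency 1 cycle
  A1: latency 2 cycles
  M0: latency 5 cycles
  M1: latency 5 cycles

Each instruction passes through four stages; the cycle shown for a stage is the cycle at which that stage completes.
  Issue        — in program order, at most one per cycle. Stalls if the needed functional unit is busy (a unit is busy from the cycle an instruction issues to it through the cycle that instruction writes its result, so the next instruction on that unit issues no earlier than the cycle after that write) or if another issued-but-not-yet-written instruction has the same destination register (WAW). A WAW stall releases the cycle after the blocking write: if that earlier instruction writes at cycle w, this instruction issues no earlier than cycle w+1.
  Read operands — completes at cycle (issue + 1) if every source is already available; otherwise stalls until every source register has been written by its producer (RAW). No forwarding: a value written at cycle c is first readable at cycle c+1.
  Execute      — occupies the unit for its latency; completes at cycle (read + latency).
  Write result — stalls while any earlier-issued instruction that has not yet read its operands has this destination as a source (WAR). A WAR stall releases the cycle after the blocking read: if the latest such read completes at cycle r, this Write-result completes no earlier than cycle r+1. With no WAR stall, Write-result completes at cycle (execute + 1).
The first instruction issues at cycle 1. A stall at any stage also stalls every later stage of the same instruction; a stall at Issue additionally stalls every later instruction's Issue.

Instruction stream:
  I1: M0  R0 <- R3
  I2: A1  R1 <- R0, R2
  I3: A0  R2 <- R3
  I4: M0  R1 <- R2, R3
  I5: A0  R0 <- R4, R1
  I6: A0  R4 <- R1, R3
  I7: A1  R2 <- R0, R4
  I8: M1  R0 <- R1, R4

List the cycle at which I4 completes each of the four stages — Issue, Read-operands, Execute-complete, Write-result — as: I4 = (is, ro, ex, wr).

I4 = (13, 14, 19, 20)

c1: issue I1 (M0)
c2: I1 read-ops · issue I2 (A1)
c3: issue I3 (A0)
c4: I3 read-ops
c5: I3 finished on A0
c7: I1 finished on M0
c8: I1→R0
c9: I2 read-ops
c10: I3→R2
c11: I2 finished on A1
c12: I2→R1
c13: issue I4 (M0)
c14: I4 read-ops · issue I5 (A0)
c19: I4 finished on M0
c20: I4→R1
c21: I5 read-ops
c22: I5 finished on A0
c23: I5→R0
c24: issue I6 (A0)
c25: I6 read-ops · issue I7 (A1)
c26: I6 finished on A0 · issue I8 (M1)
c27: I6→R4
c28: I7 read-ops · I8 read-ops
c30: I7 finished on A1
c31: I7→R2
c33: I8 finished on M1
c34: I8→R0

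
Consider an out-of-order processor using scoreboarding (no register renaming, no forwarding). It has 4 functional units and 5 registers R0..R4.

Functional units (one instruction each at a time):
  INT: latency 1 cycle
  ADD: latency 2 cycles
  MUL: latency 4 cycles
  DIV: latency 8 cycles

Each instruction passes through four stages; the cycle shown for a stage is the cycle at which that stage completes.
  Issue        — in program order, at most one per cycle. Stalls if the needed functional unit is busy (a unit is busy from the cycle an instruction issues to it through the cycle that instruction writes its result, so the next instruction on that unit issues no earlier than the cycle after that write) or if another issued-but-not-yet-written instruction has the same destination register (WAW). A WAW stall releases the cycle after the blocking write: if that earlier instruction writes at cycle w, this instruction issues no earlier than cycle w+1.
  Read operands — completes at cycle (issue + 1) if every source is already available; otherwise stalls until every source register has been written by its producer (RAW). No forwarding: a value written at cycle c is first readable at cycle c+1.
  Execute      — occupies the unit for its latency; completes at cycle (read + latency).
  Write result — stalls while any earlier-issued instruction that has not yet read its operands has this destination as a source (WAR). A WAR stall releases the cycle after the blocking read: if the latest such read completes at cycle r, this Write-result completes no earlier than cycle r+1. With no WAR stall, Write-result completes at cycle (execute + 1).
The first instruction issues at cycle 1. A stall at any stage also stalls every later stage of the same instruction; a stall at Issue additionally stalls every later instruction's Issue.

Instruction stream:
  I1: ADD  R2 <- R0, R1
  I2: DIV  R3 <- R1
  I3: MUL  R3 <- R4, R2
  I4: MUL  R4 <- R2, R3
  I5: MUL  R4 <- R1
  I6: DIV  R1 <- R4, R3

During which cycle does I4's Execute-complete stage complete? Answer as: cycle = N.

cycle = 25

I1: IS=1 RO=2 EX=4 WR=5
I2: IS=2 RO=3 EX=11 WR=12
I3: IS=13 RO=14 EX=18 WR=19  [WAW R3: wait I2 write@12]
I4: IS=20 RO=21 EX=25 WR=26  [struct: MUL busy until I3 writes@19]
I5: IS=27 RO=28 EX=32 WR=33  [struct: MUL busy until I4 writes@26]
I6: IS=28 RO=34 EX=42 WR=43  [RAW R4: wait I5 write@33]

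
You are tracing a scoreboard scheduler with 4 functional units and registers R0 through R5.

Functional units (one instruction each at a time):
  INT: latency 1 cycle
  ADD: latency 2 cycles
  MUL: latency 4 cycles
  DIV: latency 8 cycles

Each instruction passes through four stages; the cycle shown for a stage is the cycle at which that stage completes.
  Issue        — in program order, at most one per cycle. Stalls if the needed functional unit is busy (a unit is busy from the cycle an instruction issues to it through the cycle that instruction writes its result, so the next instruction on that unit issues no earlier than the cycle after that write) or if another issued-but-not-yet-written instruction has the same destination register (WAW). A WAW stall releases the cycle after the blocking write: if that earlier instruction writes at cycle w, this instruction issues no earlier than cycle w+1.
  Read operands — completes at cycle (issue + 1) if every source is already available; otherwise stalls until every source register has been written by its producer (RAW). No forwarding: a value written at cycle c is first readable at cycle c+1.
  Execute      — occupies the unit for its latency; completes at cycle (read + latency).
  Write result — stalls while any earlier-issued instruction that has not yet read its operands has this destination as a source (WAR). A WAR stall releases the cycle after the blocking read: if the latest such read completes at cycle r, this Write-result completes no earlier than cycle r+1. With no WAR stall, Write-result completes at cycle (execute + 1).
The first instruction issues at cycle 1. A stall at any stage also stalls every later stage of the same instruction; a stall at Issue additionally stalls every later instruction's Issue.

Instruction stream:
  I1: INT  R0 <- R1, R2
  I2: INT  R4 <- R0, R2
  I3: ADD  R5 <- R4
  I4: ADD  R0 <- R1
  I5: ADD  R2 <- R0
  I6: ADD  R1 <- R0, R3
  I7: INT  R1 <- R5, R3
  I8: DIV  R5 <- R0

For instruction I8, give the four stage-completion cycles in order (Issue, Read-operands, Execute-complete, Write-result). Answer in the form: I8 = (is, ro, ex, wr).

I8 = (29, 30, 38, 39)

I1 -> (1, 2, 3, 4)
I2 -> (5, 6, 7, 8)  // struct: INT busy until I1 writes@4
I3 -> (6, 9, 11, 12)  // RAW R4: wait I2 write@8
I4 -> (13, 14, 16, 17)  // struct: ADD busy until I3 writes@12
I5 -> (18, 19, 21, 22)  // struct: ADD busy until I4 writes@17
I6 -> (23, 24, 26, 27)  // struct: ADD busy until I5 writes@22
I7 -> (28, 29, 30, 31)  // WAW R1: wait I6 write@27
I8 -> (29, 30, 38, 39)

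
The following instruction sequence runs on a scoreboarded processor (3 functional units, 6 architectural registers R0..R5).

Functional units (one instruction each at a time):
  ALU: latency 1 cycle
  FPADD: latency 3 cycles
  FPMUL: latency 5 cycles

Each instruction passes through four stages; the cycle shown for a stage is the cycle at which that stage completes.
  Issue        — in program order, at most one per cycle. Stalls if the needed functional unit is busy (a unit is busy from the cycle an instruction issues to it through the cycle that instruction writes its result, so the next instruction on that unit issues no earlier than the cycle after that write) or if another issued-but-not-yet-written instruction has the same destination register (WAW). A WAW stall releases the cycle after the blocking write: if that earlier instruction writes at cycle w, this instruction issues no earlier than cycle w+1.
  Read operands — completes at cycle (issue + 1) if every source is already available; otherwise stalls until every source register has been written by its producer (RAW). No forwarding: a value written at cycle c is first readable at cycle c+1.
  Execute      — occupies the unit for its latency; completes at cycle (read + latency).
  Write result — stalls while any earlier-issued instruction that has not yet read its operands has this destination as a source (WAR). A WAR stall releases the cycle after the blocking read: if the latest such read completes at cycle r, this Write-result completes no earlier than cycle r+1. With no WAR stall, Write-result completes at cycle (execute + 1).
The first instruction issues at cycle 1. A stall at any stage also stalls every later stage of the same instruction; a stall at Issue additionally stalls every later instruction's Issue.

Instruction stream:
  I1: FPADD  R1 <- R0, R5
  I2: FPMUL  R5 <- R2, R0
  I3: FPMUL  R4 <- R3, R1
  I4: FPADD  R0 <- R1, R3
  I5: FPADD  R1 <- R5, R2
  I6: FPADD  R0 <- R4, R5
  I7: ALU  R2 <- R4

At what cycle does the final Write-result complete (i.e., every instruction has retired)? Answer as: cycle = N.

[I1] 1/2/5/6
[I2] 2/3/8/9
[I3] 10/11/16/17  (struct: FPMUL busy until I2 writes@9)
[I4] 11/12/15/16
[I5] 17/18/21/22  (struct: FPADD busy until I4 writes@16)
[I6] 23/24/27/28  (struct: FPADD busy until I5 writes@22)
[I7] 24/25/26/27

cycle = 28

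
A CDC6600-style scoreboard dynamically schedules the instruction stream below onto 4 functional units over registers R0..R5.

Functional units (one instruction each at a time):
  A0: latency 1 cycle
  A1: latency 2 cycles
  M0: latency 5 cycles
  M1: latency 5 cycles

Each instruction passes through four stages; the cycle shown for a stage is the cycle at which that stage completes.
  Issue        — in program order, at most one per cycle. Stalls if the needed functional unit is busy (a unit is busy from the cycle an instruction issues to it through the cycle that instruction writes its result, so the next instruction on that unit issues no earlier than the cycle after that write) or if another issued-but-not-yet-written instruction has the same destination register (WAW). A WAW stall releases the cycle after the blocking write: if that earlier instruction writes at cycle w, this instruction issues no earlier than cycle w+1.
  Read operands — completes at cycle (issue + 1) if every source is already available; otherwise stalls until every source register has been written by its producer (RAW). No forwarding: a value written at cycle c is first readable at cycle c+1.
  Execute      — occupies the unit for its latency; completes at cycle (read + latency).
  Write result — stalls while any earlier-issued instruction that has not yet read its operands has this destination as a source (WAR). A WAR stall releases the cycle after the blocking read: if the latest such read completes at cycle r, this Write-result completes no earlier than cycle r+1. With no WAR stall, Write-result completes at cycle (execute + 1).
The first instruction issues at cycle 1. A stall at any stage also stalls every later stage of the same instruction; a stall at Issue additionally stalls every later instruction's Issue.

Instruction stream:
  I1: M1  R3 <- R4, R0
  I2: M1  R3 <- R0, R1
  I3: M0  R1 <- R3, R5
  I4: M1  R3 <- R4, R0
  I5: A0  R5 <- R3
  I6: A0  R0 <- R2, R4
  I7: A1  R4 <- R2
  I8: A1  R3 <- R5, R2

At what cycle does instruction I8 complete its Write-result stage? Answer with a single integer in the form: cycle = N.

cycle = 38

[I1] 1/2/7/8
[I2] 9/10/15/16  (struct: M1 busy until I1 writes@8)
[I3] 10/17/22/23  (RAW R3: wait I2 write@16)
[I4] 17/18/23/24  (struct: M1 busy until I2 writes@16)
[I5] 18/25/26/27  (RAW R3: wait I4 write@24)
[I6] 28/29/30/31  (struct: A0 busy until I5 writes@27)
[I7] 29/30/32/33
[I8] 34/35/37/38  (struct: A1 busy until I7 writes@33)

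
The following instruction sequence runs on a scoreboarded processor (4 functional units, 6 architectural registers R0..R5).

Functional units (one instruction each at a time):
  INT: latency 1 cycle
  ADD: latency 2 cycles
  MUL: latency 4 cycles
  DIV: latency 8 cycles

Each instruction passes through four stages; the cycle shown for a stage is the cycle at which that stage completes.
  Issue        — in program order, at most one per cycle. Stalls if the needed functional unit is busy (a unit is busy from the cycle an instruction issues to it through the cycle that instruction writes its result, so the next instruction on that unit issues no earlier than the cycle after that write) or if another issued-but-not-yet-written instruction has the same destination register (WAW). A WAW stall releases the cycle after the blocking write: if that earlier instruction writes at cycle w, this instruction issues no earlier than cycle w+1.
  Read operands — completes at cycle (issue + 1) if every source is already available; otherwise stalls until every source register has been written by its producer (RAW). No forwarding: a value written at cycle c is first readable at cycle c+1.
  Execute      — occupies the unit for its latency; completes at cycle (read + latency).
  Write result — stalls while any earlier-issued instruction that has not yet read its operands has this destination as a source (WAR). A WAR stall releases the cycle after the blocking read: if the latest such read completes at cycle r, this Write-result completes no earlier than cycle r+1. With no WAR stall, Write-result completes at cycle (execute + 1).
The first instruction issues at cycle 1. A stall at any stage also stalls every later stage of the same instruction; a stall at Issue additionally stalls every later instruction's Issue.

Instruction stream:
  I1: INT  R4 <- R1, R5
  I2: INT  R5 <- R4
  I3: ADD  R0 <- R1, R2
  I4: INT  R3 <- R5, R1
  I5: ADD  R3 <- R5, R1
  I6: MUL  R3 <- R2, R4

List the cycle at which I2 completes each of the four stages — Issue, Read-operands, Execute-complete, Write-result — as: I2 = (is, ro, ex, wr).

I2 = (5, 6, 7, 8)

cycle 1: I1→INT
cycle 2: I1 RO
cycle 3: I1 EX
cycle 4: I1 WR R4
cycle 5: I2→INT
cycle 6: I2 RO · I3→ADD
cycle 7: I2 EX · I3 RO
cycle 8: I2 WR R5
cycle 9: I3 EX · I4→INT
cycle 10: I3 WR R0 · I4 RO
cycle 11: I4 EX
cycle 12: I4 WR R3
cycle 13: I5→ADD
cycle 14: I5 RO
cycle 16: I5 EX
cycle 17: I5 WR R3
cycle 18: I6→MUL
cycle 19: I6 RO
cycle 23: I6 EX
cycle 24: I6 WR R3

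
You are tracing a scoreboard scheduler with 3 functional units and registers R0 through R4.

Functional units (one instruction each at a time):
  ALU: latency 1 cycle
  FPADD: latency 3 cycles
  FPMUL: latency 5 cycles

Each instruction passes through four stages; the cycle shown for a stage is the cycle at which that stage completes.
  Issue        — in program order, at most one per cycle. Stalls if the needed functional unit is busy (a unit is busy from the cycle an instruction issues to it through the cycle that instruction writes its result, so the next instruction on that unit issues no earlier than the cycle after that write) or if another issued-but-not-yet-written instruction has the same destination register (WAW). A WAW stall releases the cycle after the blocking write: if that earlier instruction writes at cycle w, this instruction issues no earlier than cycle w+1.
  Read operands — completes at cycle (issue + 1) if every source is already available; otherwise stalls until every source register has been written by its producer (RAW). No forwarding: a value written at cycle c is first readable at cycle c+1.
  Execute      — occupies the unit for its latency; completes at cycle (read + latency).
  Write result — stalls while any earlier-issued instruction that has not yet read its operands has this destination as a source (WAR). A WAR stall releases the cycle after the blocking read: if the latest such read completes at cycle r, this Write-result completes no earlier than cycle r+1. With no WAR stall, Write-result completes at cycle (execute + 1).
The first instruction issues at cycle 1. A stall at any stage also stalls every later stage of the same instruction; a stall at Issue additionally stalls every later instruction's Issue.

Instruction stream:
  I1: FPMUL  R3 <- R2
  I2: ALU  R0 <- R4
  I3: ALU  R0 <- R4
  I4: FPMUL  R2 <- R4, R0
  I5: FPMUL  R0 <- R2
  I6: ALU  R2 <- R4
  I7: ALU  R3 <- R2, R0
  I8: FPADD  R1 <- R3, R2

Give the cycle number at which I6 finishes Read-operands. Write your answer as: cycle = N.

cycle 1: issue I1 (FPMUL)
cycle 2: I1 read-ops · issue I2 (ALU)
cycle 3: I2 read-ops
cycle 4: I2 finished on ALU
cycle 5: I2→R0
cycle 6: issue I3 (ALU)
cycle 7: I1 finished on FPMUL · I3 read-ops
cycle 8: I1→R3 · I3 finished on ALU
cycle 9: I3→R0 · issue I4 (FPMUL)
cycle 10: I4 read-ops
cycle 15: I4 finished on FPMUL
cycle 16: I4→R2
cycle 17: issue I5 (FPMUL)
cycle 18: I5 read-ops · issue I6 (ALU)
cycle 19: I6 read-ops
cycle 20: I6 finished on ALU
cycle 21: I6→R2
cycle 22: issue I7 (ALU)
cycle 23: I5 finished on FPMUL · issue I8 (FPADD)
cycle 24: I5→R0
cycle 25: I7 read-ops
cycle 26: I7 finished on ALU
cycle 27: I7→R3
cycle 28: I8 read-ops
cycle 31: I8 finished on FPADD
cycle 32: I8→R1

cycle = 19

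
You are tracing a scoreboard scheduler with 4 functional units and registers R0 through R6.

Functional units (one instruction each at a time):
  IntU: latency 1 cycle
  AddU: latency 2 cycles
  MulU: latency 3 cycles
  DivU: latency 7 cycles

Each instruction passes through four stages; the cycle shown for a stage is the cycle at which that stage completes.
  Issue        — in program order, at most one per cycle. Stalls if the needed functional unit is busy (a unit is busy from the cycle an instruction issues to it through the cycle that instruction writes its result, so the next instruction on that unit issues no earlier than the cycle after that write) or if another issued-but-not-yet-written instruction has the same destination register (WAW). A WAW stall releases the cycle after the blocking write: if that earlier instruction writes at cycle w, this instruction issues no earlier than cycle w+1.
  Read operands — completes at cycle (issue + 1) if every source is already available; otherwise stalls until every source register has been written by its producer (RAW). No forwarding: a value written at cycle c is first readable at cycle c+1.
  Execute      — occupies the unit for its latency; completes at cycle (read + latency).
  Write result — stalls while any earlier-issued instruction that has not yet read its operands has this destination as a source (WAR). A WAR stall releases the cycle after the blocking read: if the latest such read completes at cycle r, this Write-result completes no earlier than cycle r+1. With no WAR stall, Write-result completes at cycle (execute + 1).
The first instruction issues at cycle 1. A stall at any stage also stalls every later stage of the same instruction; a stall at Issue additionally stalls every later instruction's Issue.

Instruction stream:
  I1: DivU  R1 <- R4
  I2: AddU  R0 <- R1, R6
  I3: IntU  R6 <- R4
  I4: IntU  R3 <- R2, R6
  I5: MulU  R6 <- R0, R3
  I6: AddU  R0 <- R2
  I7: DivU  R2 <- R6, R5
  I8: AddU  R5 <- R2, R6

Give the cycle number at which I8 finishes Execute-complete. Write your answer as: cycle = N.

I1: IS=1 RO=2 EX=9 WR=10
I2: IS=2 RO=11 EX=13 WR=14  [RAW R1: wait I1 write@10]
I3: IS=3 RO=4 EX=5 WR=12  [WAR R6: wait I2 read@11]
I4: IS=13 RO=14 EX=15 WR=16  [struct: IntU busy until I3 writes@12]
I5: IS=14 RO=17 EX=20 WR=21  [RAW R3: wait I4 write@16]
I6: IS=15 RO=16 EX=18 WR=19
I7: IS=16 RO=22 EX=29 WR=30  [RAW R6: wait I5 write@21]
I8: IS=20 RO=31 EX=33 WR=34  [struct: AddU busy until I6 writes@19; RAW R2: wait I7 write@30]

cycle = 33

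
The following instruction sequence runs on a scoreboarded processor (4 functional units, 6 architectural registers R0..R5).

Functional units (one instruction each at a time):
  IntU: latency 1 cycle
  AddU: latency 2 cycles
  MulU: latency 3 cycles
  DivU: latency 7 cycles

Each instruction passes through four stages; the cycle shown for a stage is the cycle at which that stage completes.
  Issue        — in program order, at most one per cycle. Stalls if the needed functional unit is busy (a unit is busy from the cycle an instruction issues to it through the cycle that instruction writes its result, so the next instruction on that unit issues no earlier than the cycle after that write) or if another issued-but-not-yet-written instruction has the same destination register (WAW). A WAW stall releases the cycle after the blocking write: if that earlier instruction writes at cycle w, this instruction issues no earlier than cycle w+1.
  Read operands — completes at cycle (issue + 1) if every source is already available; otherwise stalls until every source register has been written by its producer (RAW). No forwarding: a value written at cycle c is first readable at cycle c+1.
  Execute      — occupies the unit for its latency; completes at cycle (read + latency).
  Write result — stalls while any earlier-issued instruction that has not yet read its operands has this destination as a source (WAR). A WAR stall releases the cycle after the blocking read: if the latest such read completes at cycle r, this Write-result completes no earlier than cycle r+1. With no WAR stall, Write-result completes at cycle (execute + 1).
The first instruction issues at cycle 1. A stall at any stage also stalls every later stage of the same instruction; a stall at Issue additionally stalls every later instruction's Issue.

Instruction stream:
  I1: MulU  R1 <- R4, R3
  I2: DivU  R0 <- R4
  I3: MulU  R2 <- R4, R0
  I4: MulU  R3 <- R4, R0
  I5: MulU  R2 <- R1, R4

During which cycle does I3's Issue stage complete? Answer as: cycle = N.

cycle = 7

c1: I1 issues→MulU
c2: I1 reads · I2 issues→DivU
c3: I2 reads
c5: I1 exec-done
c6: I1 writes R1
c7: I3 issues→MulU
c10: I2 exec-done
c11: I2 writes R0
c12: I3 reads
c15: I3 exec-done
c16: I3 writes R2
c17: I4 issues→MulU
c18: I4 reads
c21: I4 exec-done
c22: I4 writes R3
c23: I5 issues→MulU
c24: I5 reads
c27: I5 exec-done
c28: I5 writes R2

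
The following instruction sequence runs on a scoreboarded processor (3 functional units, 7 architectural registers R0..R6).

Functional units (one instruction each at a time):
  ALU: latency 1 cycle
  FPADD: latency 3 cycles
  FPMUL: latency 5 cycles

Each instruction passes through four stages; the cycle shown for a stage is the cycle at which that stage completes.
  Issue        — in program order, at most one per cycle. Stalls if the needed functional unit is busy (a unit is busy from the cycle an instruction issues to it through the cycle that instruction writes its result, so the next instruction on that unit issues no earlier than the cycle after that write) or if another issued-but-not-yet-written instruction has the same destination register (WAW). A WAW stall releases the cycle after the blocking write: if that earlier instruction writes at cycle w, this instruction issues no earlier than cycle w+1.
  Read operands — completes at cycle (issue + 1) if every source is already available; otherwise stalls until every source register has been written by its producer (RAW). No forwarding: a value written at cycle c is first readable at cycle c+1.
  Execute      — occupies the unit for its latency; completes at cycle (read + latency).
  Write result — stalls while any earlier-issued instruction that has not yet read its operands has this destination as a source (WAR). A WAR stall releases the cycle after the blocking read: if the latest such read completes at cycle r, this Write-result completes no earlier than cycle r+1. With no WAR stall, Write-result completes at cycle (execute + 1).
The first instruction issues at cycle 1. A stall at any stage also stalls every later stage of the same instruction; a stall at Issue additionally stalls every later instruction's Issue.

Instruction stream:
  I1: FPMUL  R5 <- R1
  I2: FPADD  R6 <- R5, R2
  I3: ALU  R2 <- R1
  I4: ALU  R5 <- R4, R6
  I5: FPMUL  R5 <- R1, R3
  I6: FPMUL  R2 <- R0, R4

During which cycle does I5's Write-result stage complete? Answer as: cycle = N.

[I1] 1/2/7/8
[I2] 2/9/12/13  (RAW R5: wait I1 write@8)
[I3] 3/4/5/10  (WAR R2: wait I2 read@9)
[I4] 11/14/15/16  (struct: ALU busy until I3 writes@10; RAW R6: wait I2 write@13)
[I5] 17/18/23/24  (WAW R5: wait I4 write@16)
[I6] 25/26/31/32  (struct: FPMUL busy until I5 writes@24)

cycle = 24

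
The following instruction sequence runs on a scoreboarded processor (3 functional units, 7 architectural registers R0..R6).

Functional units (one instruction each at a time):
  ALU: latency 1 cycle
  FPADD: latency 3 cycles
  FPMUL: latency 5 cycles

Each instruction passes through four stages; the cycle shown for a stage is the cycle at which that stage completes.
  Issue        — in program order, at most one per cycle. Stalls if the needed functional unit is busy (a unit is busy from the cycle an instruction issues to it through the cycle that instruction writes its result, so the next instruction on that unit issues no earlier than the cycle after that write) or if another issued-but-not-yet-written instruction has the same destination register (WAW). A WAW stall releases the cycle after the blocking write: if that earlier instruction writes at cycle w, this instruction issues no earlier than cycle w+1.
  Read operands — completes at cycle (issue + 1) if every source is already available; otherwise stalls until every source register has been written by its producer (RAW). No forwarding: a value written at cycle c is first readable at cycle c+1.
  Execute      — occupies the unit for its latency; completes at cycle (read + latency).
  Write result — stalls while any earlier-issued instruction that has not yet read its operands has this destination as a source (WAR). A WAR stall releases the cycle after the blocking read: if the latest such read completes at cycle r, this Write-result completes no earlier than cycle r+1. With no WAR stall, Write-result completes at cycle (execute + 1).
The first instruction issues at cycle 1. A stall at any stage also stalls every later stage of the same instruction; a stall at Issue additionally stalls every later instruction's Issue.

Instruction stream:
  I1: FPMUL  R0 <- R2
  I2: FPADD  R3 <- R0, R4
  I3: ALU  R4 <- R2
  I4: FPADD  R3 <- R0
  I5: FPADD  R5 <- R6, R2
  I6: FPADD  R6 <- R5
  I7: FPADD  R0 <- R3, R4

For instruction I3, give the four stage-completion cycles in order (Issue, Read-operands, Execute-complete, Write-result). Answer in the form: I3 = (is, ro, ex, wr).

I3 = (3, 4, 5, 10)

[I1] 1/2/7/8
[I2] 2/9/12/13  (RAW R0: wait I1 write@8)
[I3] 3/4/5/10  (WAR R4: wait I2 read@9)
[I4] 14/15/18/19  (struct: FPADD busy until I2 writes@13)
[I5] 20/21/24/25  (struct: FPADD busy until I4 writes@19)
[I6] 26/27/30/31  (struct: FPADD busy until I5 writes@25)
[I7] 32/33/36/37  (struct: FPADD busy until I6 writes@31)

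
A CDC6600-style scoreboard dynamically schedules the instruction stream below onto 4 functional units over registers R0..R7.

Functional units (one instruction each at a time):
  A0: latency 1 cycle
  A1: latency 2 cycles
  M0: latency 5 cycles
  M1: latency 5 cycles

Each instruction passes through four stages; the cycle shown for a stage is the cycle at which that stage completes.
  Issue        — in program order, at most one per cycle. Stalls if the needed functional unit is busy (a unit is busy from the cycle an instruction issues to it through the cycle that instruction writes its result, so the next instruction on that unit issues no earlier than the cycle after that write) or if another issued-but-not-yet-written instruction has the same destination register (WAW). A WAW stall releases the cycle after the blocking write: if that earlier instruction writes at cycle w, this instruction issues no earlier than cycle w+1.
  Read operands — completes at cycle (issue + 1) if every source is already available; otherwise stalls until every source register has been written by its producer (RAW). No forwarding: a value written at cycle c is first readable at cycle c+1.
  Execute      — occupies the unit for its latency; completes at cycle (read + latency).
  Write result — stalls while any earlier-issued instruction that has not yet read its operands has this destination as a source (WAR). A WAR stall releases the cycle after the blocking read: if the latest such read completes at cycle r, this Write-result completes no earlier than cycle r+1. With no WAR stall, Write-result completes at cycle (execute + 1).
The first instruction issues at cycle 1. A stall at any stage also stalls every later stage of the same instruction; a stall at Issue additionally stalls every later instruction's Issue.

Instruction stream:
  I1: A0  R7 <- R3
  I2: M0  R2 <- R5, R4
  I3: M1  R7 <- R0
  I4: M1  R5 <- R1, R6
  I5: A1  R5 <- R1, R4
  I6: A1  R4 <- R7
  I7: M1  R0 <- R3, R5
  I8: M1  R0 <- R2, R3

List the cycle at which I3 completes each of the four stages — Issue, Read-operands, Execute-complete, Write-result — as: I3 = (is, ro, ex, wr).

I3 = (5, 6, 11, 12)

[1] I1 issues→A0
[2] I1 reads; I2 issues→M0
[3] I1 exec-done; I2 reads
[4] I1 writes R7
[5] I3 issues→M1
[6] I3 reads
[8] I2 exec-done
[9] I2 writes R2
[11] I3 exec-done
[12] I3 writes R7
[13] I4 issues→M1
[14] I4 reads
[19] I4 exec-done
[20] I4 writes R5
[21] I5 issues→A1
[22] I5 reads
[24] I5 exec-done
[25] I5 writes R5
[26] I6 issues→A1
[27] I6 reads; I7 issues→M1
[28] I7 reads
[29] I6 exec-done
[30] I6 writes R4
[33] I7 exec-done
[34] I7 writes R0
[35] I8 issues→M1
[36] I8 reads
[41] I8 exec-done
[42] I8 writes R0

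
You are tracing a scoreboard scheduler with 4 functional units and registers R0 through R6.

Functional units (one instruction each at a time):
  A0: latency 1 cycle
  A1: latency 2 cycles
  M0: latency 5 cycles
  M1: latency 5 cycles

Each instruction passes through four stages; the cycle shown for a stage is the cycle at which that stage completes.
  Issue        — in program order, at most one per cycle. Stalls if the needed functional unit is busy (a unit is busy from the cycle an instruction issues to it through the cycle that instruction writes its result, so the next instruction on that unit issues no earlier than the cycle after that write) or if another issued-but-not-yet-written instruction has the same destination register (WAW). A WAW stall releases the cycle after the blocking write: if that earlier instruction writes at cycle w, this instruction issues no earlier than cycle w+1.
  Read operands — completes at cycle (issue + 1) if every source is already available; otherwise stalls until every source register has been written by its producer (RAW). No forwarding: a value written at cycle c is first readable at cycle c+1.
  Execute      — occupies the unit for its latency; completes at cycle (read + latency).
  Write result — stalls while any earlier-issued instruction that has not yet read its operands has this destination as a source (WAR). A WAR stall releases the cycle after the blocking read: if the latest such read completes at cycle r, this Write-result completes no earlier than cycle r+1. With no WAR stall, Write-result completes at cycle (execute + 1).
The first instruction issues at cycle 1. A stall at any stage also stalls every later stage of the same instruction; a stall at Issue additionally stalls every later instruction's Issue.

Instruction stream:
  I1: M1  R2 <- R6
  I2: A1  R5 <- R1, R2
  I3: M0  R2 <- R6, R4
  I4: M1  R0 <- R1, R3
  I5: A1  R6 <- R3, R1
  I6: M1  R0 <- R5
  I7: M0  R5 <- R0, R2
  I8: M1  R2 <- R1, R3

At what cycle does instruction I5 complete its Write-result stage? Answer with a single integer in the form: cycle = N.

[1] issue I1 (M1)
[2] I1 read-ops, issue I2 (A1)
[7] I1 finished on M1
[8] I1→R2
[9] I2 read-ops, issue I3 (M0)
[10] I3 read-ops, issue I4 (M1)
[11] I2 finished on A1, I4 read-ops
[12] I2→R5
[13] issue I5 (A1)
[14] I5 read-ops
[15] I3 finished on M0
[16] I3→R2, I4 finished on M1, I5 finished on A1
[17] I4→R0, I5→R6
[18] issue I6 (M1)
[19] I6 read-ops, issue I7 (M0)
[24] I6 finished on M1
[25] I6→R0
[26] I7 read-ops, issue I8 (M1)
[27] I8 read-ops
[31] I7 finished on M0
[32] I7→R5, I8 finished on M1
[33] I8→R2

cycle = 17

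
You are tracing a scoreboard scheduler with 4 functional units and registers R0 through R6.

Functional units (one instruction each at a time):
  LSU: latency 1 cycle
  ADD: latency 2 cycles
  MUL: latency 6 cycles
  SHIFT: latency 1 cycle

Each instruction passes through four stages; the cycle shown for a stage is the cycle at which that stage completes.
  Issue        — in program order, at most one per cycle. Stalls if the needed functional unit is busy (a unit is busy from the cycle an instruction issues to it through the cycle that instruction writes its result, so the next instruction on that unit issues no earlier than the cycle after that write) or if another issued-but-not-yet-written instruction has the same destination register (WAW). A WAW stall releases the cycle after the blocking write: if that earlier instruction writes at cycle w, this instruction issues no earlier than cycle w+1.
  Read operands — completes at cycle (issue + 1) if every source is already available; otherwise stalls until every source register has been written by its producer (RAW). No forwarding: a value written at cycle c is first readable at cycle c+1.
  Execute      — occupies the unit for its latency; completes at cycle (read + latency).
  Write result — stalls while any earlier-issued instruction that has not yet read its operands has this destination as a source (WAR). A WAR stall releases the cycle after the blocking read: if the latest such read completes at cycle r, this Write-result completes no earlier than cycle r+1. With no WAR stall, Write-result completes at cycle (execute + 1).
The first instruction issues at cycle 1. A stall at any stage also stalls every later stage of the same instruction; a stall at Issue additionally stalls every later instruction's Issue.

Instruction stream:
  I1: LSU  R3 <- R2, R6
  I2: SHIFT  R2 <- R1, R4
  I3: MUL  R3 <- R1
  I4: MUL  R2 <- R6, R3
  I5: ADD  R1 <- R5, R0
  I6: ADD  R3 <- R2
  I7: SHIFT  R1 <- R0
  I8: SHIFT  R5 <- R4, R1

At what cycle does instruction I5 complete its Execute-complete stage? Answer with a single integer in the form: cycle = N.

I1 -> (1, 2, 3, 4)
I2 -> (2, 3, 4, 5)
I3 -> (5, 6, 12, 13)  // WAW R3: wait I1 write@4
I4 -> (14, 15, 21, 22)  // struct: MUL busy until I3 writes@13
I5 -> (15, 16, 18, 19)
I6 -> (20, 23, 25, 26)  // struct: ADD busy until I5 writes@19, RAW R2: wait I4 write@22
I7 -> (21, 22, 23, 24)
I8 -> (25, 26, 27, 28)  // struct: SHIFT busy until I7 writes@24

cycle = 18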